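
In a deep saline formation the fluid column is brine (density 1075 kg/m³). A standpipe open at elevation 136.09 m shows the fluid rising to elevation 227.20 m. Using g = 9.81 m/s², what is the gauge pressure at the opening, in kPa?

P ≈ 961 kPa

Pressure head ψ = h − z = 227.20 − 136.09 = 91.11 m.
P = ρgψ = 1075 × 9.81 × 91.11 = 960823 Pa ≈ 961 kPa.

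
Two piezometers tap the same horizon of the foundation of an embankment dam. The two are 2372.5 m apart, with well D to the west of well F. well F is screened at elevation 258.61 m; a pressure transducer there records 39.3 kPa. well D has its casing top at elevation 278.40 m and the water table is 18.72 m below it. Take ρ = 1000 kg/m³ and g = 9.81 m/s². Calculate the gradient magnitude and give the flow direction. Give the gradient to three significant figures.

i ≈ 0.00124; groundwater flows toward the west

Pressure head at well F: ψ = P/(ρg) = 39.3×1000 / (1000 × 9.81) = 4.01 m.
Total head at well F: h = z + ψ = 258.61 + 4.01 = 262.62 m.
Total head at well D: h = 278.40 − 18.72 = 259.68 m.
Head difference: h(well F) − h(well D) = 262.62 − 259.68 = 2.94 m.
Hydraulic gradient: i = |Δh| / L = 2.94 / 2372.5 = 0.00124.
Flow is from higher to lower head: from well F toward well D, i.e. toward the west.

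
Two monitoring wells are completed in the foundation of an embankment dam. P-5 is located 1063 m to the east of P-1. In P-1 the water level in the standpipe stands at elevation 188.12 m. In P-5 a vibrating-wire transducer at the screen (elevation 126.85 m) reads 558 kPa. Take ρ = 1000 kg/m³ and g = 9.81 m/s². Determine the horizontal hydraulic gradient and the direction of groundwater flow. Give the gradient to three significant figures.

i ≈ 0.00413; groundwater flows toward the east

Total head at P-1: h = 188.12 m (water level in the piezometer is the total head).
Pressure head at P-5: ψ = P/(ρg) = 558×1000 / (1000 × 9.81) = 56.88 m.
Total head at P-5: h = z + ψ = 126.85 + 56.88 = 183.73 m.
Head difference: h(P-1) − h(P-5) = 188.12 − 183.73 = 4.39 m.
Hydraulic gradient: i = |Δh| / L = 4.39 / 1063 = 0.00413.
Flow is from higher to lower head: from P-1 toward P-5, i.e. toward the east.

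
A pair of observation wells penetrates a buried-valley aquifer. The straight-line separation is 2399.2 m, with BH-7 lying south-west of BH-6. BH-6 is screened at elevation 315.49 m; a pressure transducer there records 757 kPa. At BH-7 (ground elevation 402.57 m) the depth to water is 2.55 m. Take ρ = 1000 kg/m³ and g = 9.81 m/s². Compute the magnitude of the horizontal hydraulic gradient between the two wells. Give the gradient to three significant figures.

i ≈ 0.00307

Pressure head at BH-6: ψ = P/(ρg) = 757×1000 / (1000 × 9.81) = 77.17 m.
Total head at BH-6: h = z + ψ = 315.49 + 77.17 = 392.66 m.
Total head at BH-7: h = 402.57 − 2.55 = 400.02 m.
Head difference: h(BH-6) − h(BH-7) = 392.66 − 400.02 = -7.36 m.
Hydraulic gradient: i = |Δh| / L = 7.36 / 2399.2 = 0.00307.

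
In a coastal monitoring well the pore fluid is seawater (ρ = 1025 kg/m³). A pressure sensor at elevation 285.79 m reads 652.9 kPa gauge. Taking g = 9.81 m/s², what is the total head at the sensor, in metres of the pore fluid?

ψ = P/(ρg) = 652.9×1000 / (1025 × 9.81) = 64.93 m.
h = z + ψ = 285.79 + 64.93 = 350.72 m.

h ≈ 350.72 m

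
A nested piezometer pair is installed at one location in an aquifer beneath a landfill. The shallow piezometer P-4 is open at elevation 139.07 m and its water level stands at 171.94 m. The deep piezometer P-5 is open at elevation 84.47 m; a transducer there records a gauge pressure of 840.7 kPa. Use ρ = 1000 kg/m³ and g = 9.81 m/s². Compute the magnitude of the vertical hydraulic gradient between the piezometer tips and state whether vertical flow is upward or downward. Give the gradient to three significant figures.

|i_v| ≈ 0.0324; vertical flow is downward

Total head at P-4: h = 171.94 m (water level in the standpipe).
Pressure head at P-5: ψ = P/(ρg) = 840.7×1000 / (1000 × 9.81) = 85.70 m.
Total head at P-5: h = z + ψ = 84.47 + 85.70 = 170.17 m.
Δh = h(P-4) − h(P-5) = 171.94 − 170.17 = 1.77 m.
Vertical separation Δz = 139.07 − 84.47 = 54.60 m.
|i_v| = |Δh| / Δz = 1.77 / 54.60 = 0.0324.
Head is higher in the shallow piezometer, so vertical flow is downward (recharge condition).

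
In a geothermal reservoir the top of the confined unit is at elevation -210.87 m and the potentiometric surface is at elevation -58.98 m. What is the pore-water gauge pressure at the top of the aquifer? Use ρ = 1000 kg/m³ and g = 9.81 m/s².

Pressure head at the aquifer top: ψ = h − z = -58.98 − (-210.87) = 151.89 m.
P = ρgψ = 1000 × 9.81 × 151.89 = 1490041 Pa ≈ 1490 kPa.

P ≈ 1490 kPa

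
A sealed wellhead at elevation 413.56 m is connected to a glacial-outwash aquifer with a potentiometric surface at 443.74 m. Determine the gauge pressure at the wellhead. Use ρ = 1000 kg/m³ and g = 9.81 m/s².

Head above the cap: Δh = 443.74 − 413.56 = 30.18 m.
P = ρgΔh = 1000 × 9.81 × 30.18 = 296066 Pa ≈ 296 kPa.

P ≈ 296 kPa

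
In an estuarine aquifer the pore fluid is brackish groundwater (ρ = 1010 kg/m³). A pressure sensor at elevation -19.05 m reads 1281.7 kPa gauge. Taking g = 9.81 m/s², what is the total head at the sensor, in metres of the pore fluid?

h ≈ 110.31 m

ψ = P/(ρg) = 1281.7×1000 / (1010 × 9.81) = 129.36 m.
h = z + ψ = -19.05 + 129.36 = 110.31 m.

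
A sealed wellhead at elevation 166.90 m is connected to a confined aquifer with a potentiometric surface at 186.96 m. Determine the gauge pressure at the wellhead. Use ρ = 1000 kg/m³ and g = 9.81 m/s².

Head above the cap: Δh = 186.96 − 166.90 = 20.06 m.
P = ρgΔh = 1000 × 9.81 × 20.06 = 196789 Pa ≈ 197 kPa.

P ≈ 197 kPa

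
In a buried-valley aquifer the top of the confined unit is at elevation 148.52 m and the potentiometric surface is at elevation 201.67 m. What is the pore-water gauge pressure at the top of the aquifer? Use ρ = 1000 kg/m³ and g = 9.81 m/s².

Pressure head at the aquifer top: ψ = h − z = 201.67 − 148.52 = 53.15 m.
P = ρgψ = 1000 × 9.81 × 53.15 = 521401 Pa ≈ 521 kPa.

P ≈ 521 kPa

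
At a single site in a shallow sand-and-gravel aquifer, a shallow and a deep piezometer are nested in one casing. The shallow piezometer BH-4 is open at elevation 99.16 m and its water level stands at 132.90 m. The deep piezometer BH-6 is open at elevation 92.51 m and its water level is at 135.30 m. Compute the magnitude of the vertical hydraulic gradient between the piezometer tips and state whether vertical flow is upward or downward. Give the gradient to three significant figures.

|i_v| ≈ 0.361; vertical flow is upward

Total head at BH-4: h = 132.90 m (water level in the standpipe).
Total head at BH-6: h = 135.30 m.
Δh = h(BH-4) − h(BH-6) = 132.90 − 135.30 = -2.40 m.
Vertical separation Δz = 99.16 − 92.51 = 6.65 m.
|i_v| = |Δh| / Δz = 2.40 / 6.65 = 0.361.
Head is higher in the deep piezometer, so vertical flow is upward (discharge condition).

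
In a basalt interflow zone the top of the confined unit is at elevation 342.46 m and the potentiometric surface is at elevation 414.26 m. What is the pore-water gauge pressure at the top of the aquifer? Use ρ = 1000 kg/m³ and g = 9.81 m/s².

Pressure head at the aquifer top: ψ = h − z = 414.26 − 342.46 = 71.80 m.
P = ρgψ = 1000 × 9.81 × 71.80 = 704358 Pa ≈ 704 kPa.

P ≈ 704 kPa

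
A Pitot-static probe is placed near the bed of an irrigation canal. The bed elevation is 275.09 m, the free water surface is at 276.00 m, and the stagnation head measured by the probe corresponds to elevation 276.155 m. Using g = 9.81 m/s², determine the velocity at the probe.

Near the bed, under hydrostatic conditions, the piezometric head (z + ψ) equals the free-surface elevation, 276.00 m.
Velocity head = total − piezometric = 276.155 − 276.00 = 0.155 m.
v = √(2g·h_v) = √(2 × 9.81 × 0.155) = 1.74 m/s.

v ≈ 1.74 m/s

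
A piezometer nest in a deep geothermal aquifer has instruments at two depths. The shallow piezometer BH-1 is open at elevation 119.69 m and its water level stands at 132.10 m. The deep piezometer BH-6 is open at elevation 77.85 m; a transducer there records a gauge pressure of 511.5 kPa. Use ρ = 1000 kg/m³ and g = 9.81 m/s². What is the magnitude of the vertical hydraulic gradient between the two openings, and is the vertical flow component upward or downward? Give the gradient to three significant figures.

Total head at BH-1: h = 132.10 m (water level in the standpipe).
Pressure head at BH-6: ψ = P/(ρg) = 511.5×1000 / (1000 × 9.81) = 52.14 m.
Total head at BH-6: h = z + ψ = 77.85 + 52.14 = 129.99 m.
Δh = h(BH-1) − h(BH-6) = 132.10 − 129.99 = 2.11 m.
Vertical separation Δz = 119.69 − 77.85 = 41.84 m.
|i_v| = |Δh| / Δz = 2.11 / 41.84 = 0.0504.
Head is higher in the shallow piezometer, so vertical flow is downward (recharge condition).

|i_v| ≈ 0.0504; vertical flow is downward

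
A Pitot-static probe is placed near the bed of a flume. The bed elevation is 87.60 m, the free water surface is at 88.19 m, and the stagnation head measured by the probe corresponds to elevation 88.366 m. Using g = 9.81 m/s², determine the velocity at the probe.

v ≈ 1.86 m/s

Near the bed, under hydrostatic conditions, the piezometric head (z + ψ) equals the free-surface elevation, 88.19 m.
Velocity head = total − piezometric = 88.366 − 88.19 = 0.176 m.
v = √(2g·h_v) = √(2 × 9.81 × 0.176) = 1.86 m/s.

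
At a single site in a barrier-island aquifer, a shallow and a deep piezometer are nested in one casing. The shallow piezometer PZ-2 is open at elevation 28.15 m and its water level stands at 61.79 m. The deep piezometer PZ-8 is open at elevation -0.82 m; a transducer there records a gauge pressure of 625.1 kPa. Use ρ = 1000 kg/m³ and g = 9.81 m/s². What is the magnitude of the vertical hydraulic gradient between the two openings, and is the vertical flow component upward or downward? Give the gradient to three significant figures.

Total head at PZ-2: h = 61.79 m (water level in the standpipe).
Pressure head at PZ-8: ψ = P/(ρg) = 625.1×1000 / (1000 × 9.81) = 63.72 m.
Total head at PZ-8: h = z + ψ = -0.82 + 63.72 = 62.90 m.
Δh = h(PZ-2) − h(PZ-8) = 61.79 − 62.90 = -1.11 m.
Vertical separation Δz = 28.15 − (-0.82) = 28.97 m.
|i_v| = |Δh| / Δz = 1.11 / 28.97 = 0.0383.
Head is higher in the deep piezometer, so vertical flow is upward (discharge condition).

|i_v| ≈ 0.0383; vertical flow is upward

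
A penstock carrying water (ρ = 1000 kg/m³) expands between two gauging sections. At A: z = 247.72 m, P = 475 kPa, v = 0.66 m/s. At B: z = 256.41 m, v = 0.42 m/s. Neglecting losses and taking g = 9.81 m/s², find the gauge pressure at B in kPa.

P₂ ≈ 390 kPa

Pressure head at A: ψ₁ = P₁/(ρg) = 475×1000 / (1000 × 9.81) = 48.42 m.
Velocity heads: v₁²/2g = 0.66²/19.62 = 0.022 m; v₂²/2g = 0.42²/19.62 = 0.009 m.
Total head H = z₁ + ψ₁ + v₁²/2g = 247.72 + 48.42 + 0.022 = 296.16 m.
ψ₂ = H − z₂ − v₂²/2g = 296.16 − 256.41 − 0.009 = 39.74 m.
P₂ = ρgψ₂ = 1000 × 9.81 × 39.74 ≈ 390 kPa.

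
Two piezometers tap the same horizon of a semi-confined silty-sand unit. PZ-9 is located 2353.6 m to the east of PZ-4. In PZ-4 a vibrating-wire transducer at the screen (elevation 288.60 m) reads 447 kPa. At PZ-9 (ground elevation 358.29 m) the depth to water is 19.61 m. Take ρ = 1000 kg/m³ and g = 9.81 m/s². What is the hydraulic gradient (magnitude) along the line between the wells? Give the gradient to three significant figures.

i ≈ 0.00192

Pressure head at PZ-4: ψ = P/(ρg) = 447×1000 / (1000 × 9.81) = 45.57 m.
Total head at PZ-4: h = z + ψ = 288.60 + 45.57 = 334.17 m.
Total head at PZ-9: h = 358.29 − 19.61 = 338.68 m.
Head difference: h(PZ-4) − h(PZ-9) = 334.17 − 338.68 = -4.51 m.
Hydraulic gradient: i = |Δh| / L = 4.51 / 2353.6 = 0.00192.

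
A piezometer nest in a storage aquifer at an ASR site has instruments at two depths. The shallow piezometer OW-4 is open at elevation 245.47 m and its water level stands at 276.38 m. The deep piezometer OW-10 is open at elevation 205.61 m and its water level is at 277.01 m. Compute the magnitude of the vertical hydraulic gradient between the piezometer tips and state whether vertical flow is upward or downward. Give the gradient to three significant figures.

Total head at OW-4: h = 276.38 m (water level in the standpipe).
Total head at OW-10: h = 277.01 m.
Δh = h(OW-4) − h(OW-10) = 276.38 − 277.01 = -0.63 m.
Vertical separation Δz = 245.47 − 205.61 = 39.86 m.
|i_v| = |Δh| / Δz = 0.63 / 39.86 = 0.0158.
Head is higher in the deep piezometer, so vertical flow is upward (discharge condition).

|i_v| ≈ 0.0158; vertical flow is upward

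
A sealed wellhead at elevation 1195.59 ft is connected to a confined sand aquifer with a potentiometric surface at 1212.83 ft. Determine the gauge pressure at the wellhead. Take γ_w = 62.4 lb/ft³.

Head above the cap: Δh = 1212.83 − 1195.59 = 17.24 ft.
P = γΔh/144 = 62.4 × 17.24 / 144 = 7.47 psi.

P ≈ 7.47 psi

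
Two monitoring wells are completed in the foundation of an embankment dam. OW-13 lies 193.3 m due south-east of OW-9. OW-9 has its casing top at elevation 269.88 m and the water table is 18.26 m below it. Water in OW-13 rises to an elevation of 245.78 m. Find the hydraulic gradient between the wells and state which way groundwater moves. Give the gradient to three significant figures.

Total head at OW-9: h = 269.88 − 18.26 = 251.62 m.
Total head at OW-13: h = 245.78 m (water level in the piezometer is the total head).
Head difference: h(OW-9) − h(OW-13) = 251.62 − 245.78 = 5.84 m.
Hydraulic gradient: i = |Δh| / L = 5.84 / 193.3 = 0.0302.
Flow is from higher to lower head: from OW-9 toward OW-13, i.e. toward the south-east.

i ≈ 0.0302; groundwater flows toward the south-east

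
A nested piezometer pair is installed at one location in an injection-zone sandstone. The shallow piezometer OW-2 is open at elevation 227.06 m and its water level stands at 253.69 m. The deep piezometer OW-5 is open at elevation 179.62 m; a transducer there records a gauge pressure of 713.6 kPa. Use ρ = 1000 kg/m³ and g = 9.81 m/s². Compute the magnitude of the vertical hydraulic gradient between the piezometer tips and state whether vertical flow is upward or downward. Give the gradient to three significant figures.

Total head at OW-2: h = 253.69 m (water level in the standpipe).
Pressure head at OW-5: ψ = P/(ρg) = 713.6×1000 / (1000 × 9.81) = 72.74 m.
Total head at OW-5: h = z + ψ = 179.62 + 72.74 = 252.36 m.
Δh = h(OW-2) − h(OW-5) = 253.69 − 252.36 = 1.33 m.
Vertical separation Δz = 227.06 − 179.62 = 47.44 m.
|i_v| = |Δh| / Δz = 1.33 / 47.44 = 0.0280.
Head is higher in the shallow piezometer, so vertical flow is downward (recharge condition).

|i_v| ≈ 0.0280; vertical flow is downward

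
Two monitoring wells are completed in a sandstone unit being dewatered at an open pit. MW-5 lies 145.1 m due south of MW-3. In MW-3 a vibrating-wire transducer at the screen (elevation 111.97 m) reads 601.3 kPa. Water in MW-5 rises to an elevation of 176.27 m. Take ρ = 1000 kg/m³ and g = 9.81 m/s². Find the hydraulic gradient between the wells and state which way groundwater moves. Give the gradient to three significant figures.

Pressure head at MW-3: ψ = P/(ρg) = 601.3×1000 / (1000 × 9.81) = 61.29 m.
Total head at MW-3: h = z + ψ = 111.97 + 61.29 = 173.26 m.
Total head at MW-5: h = 176.27 m (water level in the piezometer is the total head).
Head difference: h(MW-3) − h(MW-5) = 173.26 − 176.27 = -3.01 m.
Hydraulic gradient: i = |Δh| / L = 3.01 / 145.1 = 0.0207.
Flow is from higher to lower head: from MW-5 toward MW-3, i.e. toward the north.

i ≈ 0.0207; groundwater flows toward the north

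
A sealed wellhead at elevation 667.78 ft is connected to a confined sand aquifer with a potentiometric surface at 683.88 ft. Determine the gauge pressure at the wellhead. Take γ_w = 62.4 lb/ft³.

P ≈ 6.98 psi

Head above the cap: Δh = 683.88 − 667.78 = 16.10 ft.
P = γΔh/144 = 62.4 × 16.10 / 144 = 6.98 psi.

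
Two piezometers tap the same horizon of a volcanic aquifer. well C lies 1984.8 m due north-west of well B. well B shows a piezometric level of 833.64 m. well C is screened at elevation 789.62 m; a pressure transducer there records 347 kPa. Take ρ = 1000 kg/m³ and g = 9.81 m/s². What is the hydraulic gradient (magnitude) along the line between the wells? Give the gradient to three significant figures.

Total head at well B: h = 833.64 m (water level in the piezometer is the total head).
Pressure head at well C: ψ = P/(ρg) = 347×1000 / (1000 × 9.81) = 35.37 m.
Total head at well C: h = z + ψ = 789.62 + 35.37 = 824.99 m.
Head difference: h(well B) − h(well C) = 833.64 − 824.99 = 8.65 m.
Hydraulic gradient: i = |Δh| / L = 8.65 / 1984.8 = 0.00436.

i ≈ 0.00436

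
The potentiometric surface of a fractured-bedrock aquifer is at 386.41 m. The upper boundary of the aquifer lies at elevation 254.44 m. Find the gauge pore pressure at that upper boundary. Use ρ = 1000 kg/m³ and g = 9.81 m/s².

Pressure head at the aquifer top: ψ = h − z = 386.41 − 254.44 = 131.97 m.
P = ρgψ = 1000 × 9.81 × 131.97 = 1294626 Pa ≈ 1290 kPa.

P ≈ 1290 kPa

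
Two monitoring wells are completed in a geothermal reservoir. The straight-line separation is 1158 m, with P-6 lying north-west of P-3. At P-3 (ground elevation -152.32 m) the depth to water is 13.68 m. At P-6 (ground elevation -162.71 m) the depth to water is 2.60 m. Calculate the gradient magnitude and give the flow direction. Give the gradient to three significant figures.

Total head at P-3: h = -152.32 − 13.68 = -166.00 m.
Total head at P-6: h = -162.71 − 2.60 = -165.31 m.
Head difference: h(P-3) − h(P-6) = -166.00 − (-165.31) = -0.69 m.
Hydraulic gradient: i = |Δh| / L = 0.69 / 1158 = 0.000596.
Flow is from higher to lower head: from P-6 toward P-3, i.e. toward the south-east.

i ≈ 0.000596; groundwater flows toward the south-east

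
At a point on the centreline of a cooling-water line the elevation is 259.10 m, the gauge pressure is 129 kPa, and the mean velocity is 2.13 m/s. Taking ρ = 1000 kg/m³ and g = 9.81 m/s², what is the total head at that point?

h ≈ 272.48 m

Pressure head ψ = P/(ρg) = 129×1000 / (1000 × 9.81) = 13.15 m.
Velocity head = v²/(2g) = 2.13² / (2 × 9.81) = 0.231 m.
h = z + ψ + v²/(2g) = 259.10 + 13.15 + 0.231 = 272.48 m.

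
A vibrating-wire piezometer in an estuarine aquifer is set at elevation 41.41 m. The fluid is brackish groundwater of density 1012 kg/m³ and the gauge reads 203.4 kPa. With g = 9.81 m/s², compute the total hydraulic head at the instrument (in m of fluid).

h ≈ 61.90 m

ψ = P/(ρg) = 203.4×1000 / (1012 × 9.81) = 20.49 m.
h = z + ψ = 41.41 + 20.49 = 61.90 m.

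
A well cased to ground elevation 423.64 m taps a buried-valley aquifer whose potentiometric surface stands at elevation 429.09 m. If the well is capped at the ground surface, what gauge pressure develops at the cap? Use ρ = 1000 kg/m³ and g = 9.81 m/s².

P ≈ 53.5 kPa

Head above the cap: Δh = 429.09 − 423.64 = 5.45 m.
P = ρgΔh = 1000 × 9.81 × 5.45 = 53464 Pa ≈ 53.5 kPa.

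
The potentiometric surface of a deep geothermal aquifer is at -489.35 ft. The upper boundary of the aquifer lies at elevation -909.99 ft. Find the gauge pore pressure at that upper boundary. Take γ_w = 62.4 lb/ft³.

Pressure head at the aquifer top: ψ = h − z = -489.35 − (-909.99) = 420.64 ft.
P = γψ/144 = 62.4 × 420.64 / 144 = 182 psi.

P ≈ 182 psi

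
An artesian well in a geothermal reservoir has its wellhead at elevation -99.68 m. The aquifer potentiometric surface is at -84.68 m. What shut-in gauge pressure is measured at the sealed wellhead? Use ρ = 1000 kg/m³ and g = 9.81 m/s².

Head above the cap: Δh = -84.68 − (-99.68) = 15.00 m.
P = ρgΔh = 1000 × 9.81 × 15.00 = 147150 Pa ≈ 147 kPa.

P ≈ 147 kPa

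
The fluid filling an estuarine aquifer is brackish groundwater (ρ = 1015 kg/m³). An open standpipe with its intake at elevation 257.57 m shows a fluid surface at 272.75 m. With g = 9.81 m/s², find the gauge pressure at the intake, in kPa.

P ≈ 151 kPa

Pressure head ψ = h − z = 272.75 − 257.57 = 15.18 m.
P = ρgψ = 1015 × 9.81 × 15.18 = 151150 Pa ≈ 151 kPa.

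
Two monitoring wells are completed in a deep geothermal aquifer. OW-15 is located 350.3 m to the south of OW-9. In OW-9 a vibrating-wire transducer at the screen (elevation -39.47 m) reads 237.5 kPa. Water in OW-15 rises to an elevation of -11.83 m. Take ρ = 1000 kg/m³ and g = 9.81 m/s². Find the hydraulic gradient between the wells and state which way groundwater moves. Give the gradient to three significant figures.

Pressure head at OW-9: ψ = P/(ρg) = 237.5×1000 / (1000 × 9.81) = 24.21 m.
Total head at OW-9: h = z + ψ = -39.47 + 24.21 = -15.26 m.
Total head at OW-15: h = -11.83 m (water level in the piezometer is the total head).
Head difference: h(OW-9) − h(OW-15) = -15.26 − (-11.83) = -3.43 m.
Hydraulic gradient: i = |Δh| / L = 3.43 / 350.3 = 0.00979.
Flow is from higher to lower head: from OW-15 toward OW-9, i.e. toward the north.

i ≈ 0.00979; groundwater flows toward the north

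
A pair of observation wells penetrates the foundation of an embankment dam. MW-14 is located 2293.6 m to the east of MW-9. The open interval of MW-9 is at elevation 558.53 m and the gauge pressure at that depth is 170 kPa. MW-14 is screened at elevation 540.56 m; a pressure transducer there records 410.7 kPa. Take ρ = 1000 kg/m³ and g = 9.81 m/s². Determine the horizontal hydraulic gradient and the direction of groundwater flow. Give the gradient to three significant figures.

i ≈ 0.00286; groundwater flows toward the west

Pressure head at MW-9: ψ = P/(ρg) = 170×1000 / (1000 × 9.81) = 17.33 m.
Total head at MW-9: h = z + ψ = 558.53 + 17.33 = 575.86 m.
Pressure head at MW-14: ψ = P/(ρg) = 410.7×1000 / (1000 × 9.81) = 41.87 m.
Total head at MW-14: h = z + ψ = 540.56 + 41.87 = 582.43 m.
Head difference: h(MW-9) − h(MW-14) = 575.86 − 582.43 = -6.57 m.
Hydraulic gradient: i = |Δh| / L = 6.57 / 2293.6 = 0.00286.
Flow is from higher to lower head: from MW-14 toward MW-9, i.e. toward the west.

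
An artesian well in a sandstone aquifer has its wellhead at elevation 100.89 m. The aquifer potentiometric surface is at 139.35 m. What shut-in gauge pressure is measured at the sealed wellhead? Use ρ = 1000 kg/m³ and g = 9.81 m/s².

Head above the cap: Δh = 139.35 − 100.89 = 38.46 m.
P = ρgΔh = 1000 × 9.81 × 38.46 = 377293 Pa ≈ 377 kPa.

P ≈ 377 kPa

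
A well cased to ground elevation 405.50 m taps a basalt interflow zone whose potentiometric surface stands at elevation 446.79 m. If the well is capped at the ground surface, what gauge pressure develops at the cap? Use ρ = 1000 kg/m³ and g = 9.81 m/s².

Head above the cap: Δh = 446.79 − 405.50 = 41.29 m.
P = ρgΔh = 1000 × 9.81 × 41.29 = 405055 Pa ≈ 405 kPa.

P ≈ 405 kPa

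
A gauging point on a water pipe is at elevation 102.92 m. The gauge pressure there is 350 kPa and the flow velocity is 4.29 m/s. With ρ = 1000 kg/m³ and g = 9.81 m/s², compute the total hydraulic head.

Pressure head ψ = P/(ρg) = 350×1000 / (1000 × 9.81) = 35.68 m.
Velocity head = v²/(2g) = 4.29² / (2 × 9.81) = 0.938 m.
h = z + ψ + v²/(2g) = 102.92 + 35.68 + 0.938 = 139.54 m.

h ≈ 139.54 m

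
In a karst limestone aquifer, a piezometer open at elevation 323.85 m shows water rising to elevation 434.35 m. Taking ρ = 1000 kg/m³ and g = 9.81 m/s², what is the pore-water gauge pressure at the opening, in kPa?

P ≈ 1080 kPa

Pressure head ψ = h − z = 434.35 − 323.85 = 110.50 m.
P = ρgψ = 1000 × 9.81 × 110.50 = 1084005 Pa ≈ 1080 kPa.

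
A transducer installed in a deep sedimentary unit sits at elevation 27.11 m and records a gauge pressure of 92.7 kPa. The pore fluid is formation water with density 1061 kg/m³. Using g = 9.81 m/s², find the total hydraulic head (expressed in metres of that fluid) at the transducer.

ψ = P/(ρg) = 92.7×1000 / (1061 × 9.81) = 8.91 m.
h = z + ψ = 27.11 + 8.91 = 36.02 m.

h ≈ 36.02 m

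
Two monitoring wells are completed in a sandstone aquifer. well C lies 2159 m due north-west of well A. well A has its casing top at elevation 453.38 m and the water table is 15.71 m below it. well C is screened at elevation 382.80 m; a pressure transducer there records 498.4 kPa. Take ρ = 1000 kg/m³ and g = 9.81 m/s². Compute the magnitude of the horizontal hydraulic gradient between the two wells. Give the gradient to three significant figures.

i ≈ 0.00188

Total head at well A: h = 453.38 − 15.71 = 437.67 m.
Pressure head at well C: ψ = P/(ρg) = 498.4×1000 / (1000 × 9.81) = 50.81 m.
Total head at well C: h = z + ψ = 382.80 + 50.81 = 433.61 m.
Head difference: h(well A) − h(well C) = 437.67 − 433.61 = 4.06 m.
Hydraulic gradient: i = |Δh| / L = 4.06 / 2159 = 0.00188.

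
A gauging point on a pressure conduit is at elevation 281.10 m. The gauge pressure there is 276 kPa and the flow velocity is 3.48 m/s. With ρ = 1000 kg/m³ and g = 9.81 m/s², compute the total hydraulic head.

h ≈ 309.85 m

Pressure head ψ = P/(ρg) = 276×1000 / (1000 × 9.81) = 28.13 m.
Velocity head = v²/(2g) = 3.48² / (2 × 9.81) = 0.617 m.
h = z + ψ + v²/(2g) = 281.10 + 28.13 + 0.617 = 309.85 m.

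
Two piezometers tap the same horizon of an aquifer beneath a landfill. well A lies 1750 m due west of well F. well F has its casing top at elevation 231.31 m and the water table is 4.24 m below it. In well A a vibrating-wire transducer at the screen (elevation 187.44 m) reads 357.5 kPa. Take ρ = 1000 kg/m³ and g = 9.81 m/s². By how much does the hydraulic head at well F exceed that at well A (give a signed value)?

Total head at well F: h = 231.31 − 4.24 = 227.07 m.
Pressure head at well A: ψ = P/(ρg) = 357.5×1000 / (1000 × 9.81) = 36.44 m.
Total head at well A: h = z + ψ = 187.44 + 36.44 = 223.88 m.
Head difference: h(well F) − h(well A) = 227.07 − 223.88 = 3.19 m.

Δh ≈ 3.19 m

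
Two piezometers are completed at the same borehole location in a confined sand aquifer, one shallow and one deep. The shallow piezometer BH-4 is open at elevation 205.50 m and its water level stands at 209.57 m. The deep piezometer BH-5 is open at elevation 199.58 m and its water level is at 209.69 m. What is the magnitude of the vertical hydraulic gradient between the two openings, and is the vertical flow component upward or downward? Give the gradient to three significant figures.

|i_v| ≈ 0.0203; vertical flow is upward

Total head at BH-4: h = 209.57 m (water level in the standpipe).
Total head at BH-5: h = 209.69 m.
Δh = h(BH-4) − h(BH-5) = 209.57 − 209.69 = -0.12 m.
Vertical separation Δz = 205.50 − 199.58 = 5.92 m.
|i_v| = |Δh| / Δz = 0.12 / 5.92 = 0.0203.
Head is higher in the deep piezometer, so vertical flow is upward (discharge condition).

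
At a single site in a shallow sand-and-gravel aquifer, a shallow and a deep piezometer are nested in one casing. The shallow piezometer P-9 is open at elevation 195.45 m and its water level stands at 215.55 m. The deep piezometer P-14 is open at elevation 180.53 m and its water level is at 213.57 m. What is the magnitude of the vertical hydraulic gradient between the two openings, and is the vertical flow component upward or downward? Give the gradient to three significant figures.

Total head at P-9: h = 215.55 m (water level in the standpipe).
Total head at P-14: h = 213.57 m.
Δh = h(P-9) − h(P-14) = 215.55 − 213.57 = 1.98 m.
Vertical separation Δz = 195.45 − 180.53 = 14.92 m.
|i_v| = |Δh| / Δz = 1.98 / 14.92 = 0.133.
Head is higher in the shallow piezometer, so vertical flow is downward (recharge condition).

|i_v| ≈ 0.133; vertical flow is downward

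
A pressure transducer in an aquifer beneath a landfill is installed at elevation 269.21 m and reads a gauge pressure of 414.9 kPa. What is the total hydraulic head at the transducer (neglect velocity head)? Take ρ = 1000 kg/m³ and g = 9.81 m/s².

h ≈ 311.50 m

ψ = P/(ρg) = 414.9×1000 / (1000 × 9.81) = 42.29 m.
h = z + ψ = 269.21 + 42.29 = 311.50 m.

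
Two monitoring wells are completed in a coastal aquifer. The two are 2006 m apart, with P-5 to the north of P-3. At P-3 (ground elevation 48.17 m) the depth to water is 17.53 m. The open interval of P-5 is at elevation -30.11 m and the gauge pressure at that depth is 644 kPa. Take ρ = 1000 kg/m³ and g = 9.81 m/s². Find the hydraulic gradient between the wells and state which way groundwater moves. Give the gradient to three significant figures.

i ≈ 0.00244; groundwater flows toward the south

Total head at P-3: h = 48.17 − 17.53 = 30.64 m.
Pressure head at P-5: ψ = P/(ρg) = 644×1000 / (1000 × 9.81) = 65.65 m.
Total head at P-5: h = z + ψ = -30.11 + 65.65 = 35.54 m.
Head difference: h(P-3) − h(P-5) = 30.64 − 35.54 = -4.90 m.
Hydraulic gradient: i = |Δh| / L = 4.90 / 2006 = 0.00244.
Flow is from higher to lower head: from P-5 toward P-3, i.e. toward the south.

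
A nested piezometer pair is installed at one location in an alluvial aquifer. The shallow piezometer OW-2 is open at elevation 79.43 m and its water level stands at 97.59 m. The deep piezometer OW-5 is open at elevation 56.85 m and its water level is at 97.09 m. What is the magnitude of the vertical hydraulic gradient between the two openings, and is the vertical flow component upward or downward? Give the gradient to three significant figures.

Total head at OW-2: h = 97.59 m (water level in the standpipe).
Total head at OW-5: h = 97.09 m.
Δh = h(OW-2) − h(OW-5) = 97.59 − 97.09 = 0.50 m.
Vertical separation Δz = 79.43 − 56.85 = 22.58 m.
|i_v| = |Δh| / Δz = 0.50 / 22.58 = 0.0221.
Head is higher in the shallow piezometer, so vertical flow is downward (recharge condition).

|i_v| ≈ 0.0221; vertical flow is downward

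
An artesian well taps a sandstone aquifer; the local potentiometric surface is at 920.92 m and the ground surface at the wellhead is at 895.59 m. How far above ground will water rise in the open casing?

≈ 25.33 m above ground

Water rises to the potentiometric surface, so the rise above ground = 920.92 − 895.59 = 25.33 m.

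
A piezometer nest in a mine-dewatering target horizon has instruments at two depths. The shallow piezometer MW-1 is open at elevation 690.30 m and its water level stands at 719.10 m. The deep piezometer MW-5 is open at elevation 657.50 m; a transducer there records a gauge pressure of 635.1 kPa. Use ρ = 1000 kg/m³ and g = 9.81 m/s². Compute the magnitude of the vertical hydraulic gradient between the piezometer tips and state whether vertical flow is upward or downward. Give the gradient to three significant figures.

|i_v| ≈ 0.0957; vertical flow is upward

Total head at MW-1: h = 719.10 m (water level in the standpipe).
Pressure head at MW-5: ψ = P/(ρg) = 635.1×1000 / (1000 × 9.81) = 64.74 m.
Total head at MW-5: h = z + ψ = 657.50 + 64.74 = 722.24 m.
Δh = h(MW-1) − h(MW-5) = 719.10 − 722.24 = -3.14 m.
Vertical separation Δz = 690.30 − 657.50 = 32.80 m.
|i_v| = |Δh| / Δz = 3.14 / 32.80 = 0.0957.
Head is higher in the deep piezometer, so vertical flow is upward (discharge condition).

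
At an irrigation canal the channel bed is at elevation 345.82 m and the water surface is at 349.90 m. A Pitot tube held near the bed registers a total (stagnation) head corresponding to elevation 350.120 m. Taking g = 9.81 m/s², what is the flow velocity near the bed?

v ≈ 2.08 m/s

Near the bed, under hydrostatic conditions, the piezometric head (z + ψ) equals the free-surface elevation, 349.90 m.
Velocity head = total − piezometric = 350.120 − 349.90 = 0.220 m.
v = √(2g·h_v) = √(2 × 9.81 × 0.220) = 2.08 m/s.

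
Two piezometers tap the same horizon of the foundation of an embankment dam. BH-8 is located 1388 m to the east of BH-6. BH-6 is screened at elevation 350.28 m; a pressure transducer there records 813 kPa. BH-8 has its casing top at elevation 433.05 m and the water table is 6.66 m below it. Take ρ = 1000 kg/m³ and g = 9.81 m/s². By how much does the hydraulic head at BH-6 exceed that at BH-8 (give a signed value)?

Pressure head at BH-6: ψ = P/(ρg) = 813×1000 / (1000 × 9.81) = 82.87 m.
Total head at BH-6: h = z + ψ = 350.28 + 82.87 = 433.15 m.
Total head at BH-8: h = 433.05 − 6.66 = 426.39 m.
Head difference: h(BH-6) − h(BH-8) = 433.15 − 426.39 = 6.76 m.

Δh ≈ 6.76 m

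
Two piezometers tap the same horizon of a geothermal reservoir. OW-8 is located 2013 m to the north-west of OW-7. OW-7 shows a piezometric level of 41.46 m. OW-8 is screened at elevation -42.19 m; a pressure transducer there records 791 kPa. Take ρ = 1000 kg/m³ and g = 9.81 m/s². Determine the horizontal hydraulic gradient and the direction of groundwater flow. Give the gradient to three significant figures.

Total head at OW-7: h = 41.46 m (water level in the piezometer is the total head).
Pressure head at OW-8: ψ = P/(ρg) = 791×1000 / (1000 × 9.81) = 80.63 m.
Total head at OW-8: h = z + ψ = -42.19 + 80.63 = 38.44 m.
Head difference: h(OW-7) − h(OW-8) = 41.46 − 38.44 = 3.02 m.
Hydraulic gradient: i = |Δh| / L = 3.02 / 2013 = 0.00150.
Flow is from higher to lower head: from OW-7 toward OW-8, i.e. toward the north-west.

i ≈ 0.00150; groundwater flows toward the north-west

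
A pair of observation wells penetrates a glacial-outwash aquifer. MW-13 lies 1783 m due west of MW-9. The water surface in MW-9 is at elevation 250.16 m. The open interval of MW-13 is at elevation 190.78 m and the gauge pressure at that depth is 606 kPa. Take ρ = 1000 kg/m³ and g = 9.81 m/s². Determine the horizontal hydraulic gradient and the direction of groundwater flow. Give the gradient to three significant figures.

Total head at MW-9: h = 250.16 m (water level in the piezometer is the total head).
Pressure head at MW-13: ψ = P/(ρg) = 606×1000 / (1000 × 9.81) = 61.77 m.
Total head at MW-13: h = z + ψ = 190.78 + 61.77 = 252.55 m.
Head difference: h(MW-9) − h(MW-13) = 250.16 − 252.55 = -2.39 m.
Hydraulic gradient: i = |Δh| / L = 2.39 / 1783 = 0.00134.
Flow is from higher to lower head: from MW-13 toward MW-9, i.e. toward the east.

i ≈ 0.00134; groundwater flows toward the east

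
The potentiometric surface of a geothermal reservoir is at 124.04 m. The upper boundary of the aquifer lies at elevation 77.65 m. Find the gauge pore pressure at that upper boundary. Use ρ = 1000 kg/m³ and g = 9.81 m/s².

P ≈ 455 kPa

Pressure head at the aquifer top: ψ = h − z = 124.04 − 77.65 = 46.39 m.
P = ρgψ = 1000 × 9.81 × 46.39 = 455086 Pa ≈ 455 kPa.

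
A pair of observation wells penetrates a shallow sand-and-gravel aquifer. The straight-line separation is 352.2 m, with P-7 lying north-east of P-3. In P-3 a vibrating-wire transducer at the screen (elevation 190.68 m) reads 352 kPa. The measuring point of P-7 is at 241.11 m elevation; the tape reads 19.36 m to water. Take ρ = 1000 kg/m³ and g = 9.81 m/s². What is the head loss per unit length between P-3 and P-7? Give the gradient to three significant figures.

Pressure head at P-3: ψ = P/(ρg) = 352×1000 / (1000 × 9.81) = 35.88 m.
Total head at P-3: h = z + ψ = 190.68 + 35.88 = 226.56 m.
Total head at P-7: h = 241.11 − 19.36 = 221.75 m.
Head difference: h(P-3) − h(P-7) = 226.56 − 221.75 = 4.81 m.
Hydraulic gradient: i = |Δh| / L = 4.81 / 352.2 = 0.0137.

i ≈ 0.0137 m/m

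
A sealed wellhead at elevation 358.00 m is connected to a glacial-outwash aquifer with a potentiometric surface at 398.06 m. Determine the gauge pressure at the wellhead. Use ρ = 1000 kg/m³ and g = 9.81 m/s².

P ≈ 393 kPa

Head above the cap: Δh = 398.06 − 358.00 = 40.06 m.
P = ρgΔh = 1000 × 9.81 × 40.06 = 392989 Pa ≈ 393 kPa.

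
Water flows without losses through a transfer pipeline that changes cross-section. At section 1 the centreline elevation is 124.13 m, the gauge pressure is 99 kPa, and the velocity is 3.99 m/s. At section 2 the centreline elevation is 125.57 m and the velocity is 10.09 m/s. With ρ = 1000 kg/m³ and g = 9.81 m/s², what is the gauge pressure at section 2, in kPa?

P₂ ≈ 41.9 kPa

Pressure head at 1: ψ₁ = P₁/(ρg) = 99×1000 / (1000 × 9.81) = 10.09 m.
Velocity heads: v₁²/2g = 3.99²/19.62 = 0.811 m; v₂²/2g = 10.09²/19.62 = 5.189 m.
Total head H = z₁ + ψ₁ + v₁²/2g = 124.13 + 10.09 + 0.811 = 135.03 m.
ψ₂ = H − z₂ − v₂²/2g = 135.03 − 125.57 − 5.189 = 4.27 m.
P₂ = ρgψ₂ = 1000 × 9.81 × 4.27 ≈ 41.9 kPa.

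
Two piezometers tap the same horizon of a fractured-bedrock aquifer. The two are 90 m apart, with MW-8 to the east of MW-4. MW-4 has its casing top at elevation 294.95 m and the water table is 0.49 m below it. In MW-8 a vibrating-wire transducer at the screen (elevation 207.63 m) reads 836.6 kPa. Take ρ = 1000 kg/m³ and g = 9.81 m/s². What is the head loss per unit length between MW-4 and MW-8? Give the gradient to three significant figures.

i ≈ 0.0172 m/m

Total head at MW-4: h = 294.95 − 0.49 = 294.46 m.
Pressure head at MW-8: ψ = P/(ρg) = 836.6×1000 / (1000 × 9.81) = 85.28 m.
Total head at MW-8: h = z + ψ = 207.63 + 85.28 = 292.91 m.
Head difference: h(MW-4) − h(MW-8) = 294.46 − 292.91 = 1.55 m.
Hydraulic gradient: i = |Δh| / L = 1.55 / 90 = 0.0172.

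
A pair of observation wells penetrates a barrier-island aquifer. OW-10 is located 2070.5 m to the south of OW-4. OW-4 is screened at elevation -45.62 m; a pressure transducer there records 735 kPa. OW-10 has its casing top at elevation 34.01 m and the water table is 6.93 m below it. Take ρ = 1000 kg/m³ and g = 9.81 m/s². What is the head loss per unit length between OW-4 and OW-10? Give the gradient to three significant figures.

Pressure head at OW-4: ψ = P/(ρg) = 735×1000 / (1000 × 9.81) = 74.92 m.
Total head at OW-4: h = z + ψ = -45.62 + 74.92 = 29.30 m.
Total head at OW-10: h = 34.01 − 6.93 = 27.08 m.
Head difference: h(OW-4) − h(OW-10) = 29.30 − 27.08 = 2.22 m.
Hydraulic gradient: i = |Δh| / L = 2.22 / 2070.5 = 0.00107.

i ≈ 0.00107 m/m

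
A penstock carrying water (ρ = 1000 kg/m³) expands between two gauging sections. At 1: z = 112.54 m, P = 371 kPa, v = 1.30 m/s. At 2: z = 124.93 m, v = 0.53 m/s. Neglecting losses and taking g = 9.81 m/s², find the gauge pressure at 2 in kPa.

Pressure head at 1: ψ₁ = P₁/(ρg) = 371×1000 / (1000 × 9.81) = 37.82 m.
Velocity heads: v₁²/2g = 1.30²/19.62 = 0.086 m; v₂²/2g = 0.53²/19.62 = 0.014 m.
Total head H = z₁ + ψ₁ + v₁²/2g = 112.54 + 37.82 + 0.086 = 150.45 m.
ψ₂ = H − z₂ − v₂²/2g = 150.45 − 124.93 − 0.014 = 25.51 m.
P₂ = ρgψ₂ = 1000 × 9.81 × 25.51 ≈ 250 kPa.

P₂ ≈ 250 kPa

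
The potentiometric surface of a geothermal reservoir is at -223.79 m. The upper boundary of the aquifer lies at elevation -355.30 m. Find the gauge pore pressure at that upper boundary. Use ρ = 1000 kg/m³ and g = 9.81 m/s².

P ≈ 1290 kPa

Pressure head at the aquifer top: ψ = h − z = -223.79 − (-355.30) = 131.51 m.
P = ρgψ = 1000 × 9.81 × 131.51 = 1290113 Pa ≈ 1290 kPa.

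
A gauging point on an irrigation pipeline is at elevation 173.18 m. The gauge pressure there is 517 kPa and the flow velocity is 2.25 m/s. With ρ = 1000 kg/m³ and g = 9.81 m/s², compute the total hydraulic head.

Pressure head ψ = P/(ρg) = 517×1000 / (1000 × 9.81) = 52.70 m.
Velocity head = v²/(2g) = 2.25² / (2 × 9.81) = 0.258 m.
h = z + ψ + v²/(2g) = 173.18 + 52.70 + 0.258 = 226.14 m.

h ≈ 226.14 m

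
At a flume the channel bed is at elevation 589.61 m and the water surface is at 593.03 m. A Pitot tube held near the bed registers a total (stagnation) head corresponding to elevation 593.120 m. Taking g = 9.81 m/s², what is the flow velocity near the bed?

v ≈ 1.33 m/s

Near the bed, under hydrostatic conditions, the piezometric head (z + ψ) equals the free-surface elevation, 593.03 m.
Velocity head = total − piezometric = 593.120 − 593.03 = 0.090 m.
v = √(2g·h_v) = √(2 × 9.81 × 0.090) = 1.33 m/s.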